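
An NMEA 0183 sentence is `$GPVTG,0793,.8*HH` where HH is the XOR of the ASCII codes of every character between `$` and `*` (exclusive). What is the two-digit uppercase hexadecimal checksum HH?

XOR the ASCII codes of the payload characters:
  'G' = 0x47 → acc = 0x47
  'P' = 0x50 → acc = 0x17
  'V' = 0x56 → acc = 0x41
  'T' = 0x54 → acc = 0x15
  'G' = 0x47 → acc = 0x52
  ',' = 0x2C → acc = 0x7E
  '0' = 0x30 → acc = 0x4E
  '7' = 0x37 → acc = 0x79
  '9' = 0x39 → acc = 0x40
  '3' = 0x33 → acc = 0x73
  ',' = 0x2C → acc = 0x5F
  '.' = 0x2E → acc = 0x71
  '8' = 0x38 → acc = 0x49
Checksum = 0x49.

49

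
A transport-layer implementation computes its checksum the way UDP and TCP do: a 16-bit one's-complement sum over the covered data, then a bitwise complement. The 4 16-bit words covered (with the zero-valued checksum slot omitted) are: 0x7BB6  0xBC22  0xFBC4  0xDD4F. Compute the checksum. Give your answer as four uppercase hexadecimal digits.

One's-complement addition (fold any carry out of bit 15 back into bit 0):
  0x7BB6 + 0xBC22 = 0x137D8 → wrap carry → 0x37D9
  0x37D9 + 0xFBC4 = 0x1339D → wrap carry → 0x339E
  0x339E + 0xDD4F = 0x110ED → wrap carry → 0x10EE
One's-complement sum = 0x10EE.
Checksum = ~0x10EE & 0xFFFF = 0xEF11.

EF11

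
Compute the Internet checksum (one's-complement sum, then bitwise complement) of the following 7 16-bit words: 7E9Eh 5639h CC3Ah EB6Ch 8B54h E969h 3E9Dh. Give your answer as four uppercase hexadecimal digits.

C024

One's-complement addition (fold any carry out of bit 15 back into bit 0):
  0x7E9E + 0x5639 = 0x0D4D7
  0xD4D7 + 0xCC3A = 0x1A111 → wrap carry → 0xA112
  0xA112 + 0xEB6C = 0x18C7E → wrap carry → 0x8C7F
  0x8C7F + 0x8B54 = 0x117D3 → wrap carry → 0x17D4
  0x17D4 + 0xE969 = 0x1013D → wrap carry → 0x013E
  0x013E + 0x3E9D = 0x03FDB
One's-complement sum = 0x3FDB.
Checksum = ~0x3FDB & 0xFFFF = 0xC024.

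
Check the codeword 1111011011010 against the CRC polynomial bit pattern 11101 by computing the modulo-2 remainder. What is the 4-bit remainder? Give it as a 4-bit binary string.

1110

Modulo-2 division of 1111011011010 by 11101:
  pos 0: 11110 XOR 11101 = 00011
  pos 3: 11110 XOR 11101 = 00011
  pos 6: 11110 XOR 11101 = 00011
Remainder = 1110 (nonzero — an error is detected).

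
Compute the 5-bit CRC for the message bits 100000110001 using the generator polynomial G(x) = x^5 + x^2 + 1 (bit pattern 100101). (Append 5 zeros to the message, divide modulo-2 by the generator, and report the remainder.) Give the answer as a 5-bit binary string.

Append 5 zeros: 10000011000100000. Divide by 100101 (XOR where the leading bit is 1):
  pos 0: 100000 XOR 100101 = 000101
  pos 3: 101110 XOR 100101 = 001011
  pos 5: 101100 XOR 100101 = 001001
  pos 7: 100110 XOR 100101 = 000011
  pos 11: 110000 XOR 100101 = 010101
Remainder (last 5 bits) = 10101. This is the CRC / FCS.

10101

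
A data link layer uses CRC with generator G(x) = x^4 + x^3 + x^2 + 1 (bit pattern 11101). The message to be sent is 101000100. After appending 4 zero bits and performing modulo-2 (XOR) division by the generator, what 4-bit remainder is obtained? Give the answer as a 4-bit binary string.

Append 4 zeros: 1010001000000. Divide by 11101 (XOR where the leading bit is 1):
  pos 0: 10100 XOR 11101 = 01001
  pos 1: 10010 XOR 11101 = 01111
  pos 2: 11111 XOR 11101 = 00010
  pos 5: 10000 XOR 11101 = 01101
  pos 6: 11010 XOR 11101 = 00111
  pos 8: 11100 XOR 11101 = 00001
Remainder (last 4 bits) = 0001. This is the CRC / FCS.

0001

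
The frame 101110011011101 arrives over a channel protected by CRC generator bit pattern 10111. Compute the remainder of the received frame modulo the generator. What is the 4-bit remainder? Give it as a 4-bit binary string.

0000

Modulo-2 division of 101110011011101 by 10111:
  pos 0: 10111 XOR 10111 = 00000
  pos 7: 11011 XOR 10111 = 01100
  pos 8: 11001 XOR 10111 = 01110
  pos 9: 11100 XOR 10111 = 01011
  pos 10: 10111 XOR 10111 = 00000
Remainder = 0000 (zero — the frame passes the CRC check).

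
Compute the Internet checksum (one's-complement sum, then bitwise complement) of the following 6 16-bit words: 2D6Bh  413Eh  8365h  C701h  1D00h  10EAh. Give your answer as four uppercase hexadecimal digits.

One's-complement addition (fold any carry out of bit 15 back into bit 0):
  0x2D6B + 0x413E = 0x06EA9
  0x6EA9 + 0x8365 = 0x0F20E
  0xF20E + 0xC701 = 0x1B90F → wrap carry → 0xB910
  0xB910 + 0x1D00 = 0x0D610
  0xD610 + 0x10EA = 0x0E6FA
One's-complement sum = 0xE6FA.
Checksum = ~0xE6FA & 0xFFFF = 0x1905.

1905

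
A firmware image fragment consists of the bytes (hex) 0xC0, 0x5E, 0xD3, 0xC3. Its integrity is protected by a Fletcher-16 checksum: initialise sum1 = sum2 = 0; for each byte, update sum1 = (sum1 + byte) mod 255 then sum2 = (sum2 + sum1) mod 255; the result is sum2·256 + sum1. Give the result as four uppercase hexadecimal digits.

Running sums (mod 255):
  after byte 0 (0xC0): sum1=192, sum2=192
  after byte 1 (0x5E): sum1=31, sum2=223
  after byte 2 (0xD3): sum1=242, sum2=210
  after byte 3 (0xC3): sum1=182, sum2=137
Checksum = sum2·256 + sum1 = 137·256 + 182 = 35254 = 0x89B6.

89B6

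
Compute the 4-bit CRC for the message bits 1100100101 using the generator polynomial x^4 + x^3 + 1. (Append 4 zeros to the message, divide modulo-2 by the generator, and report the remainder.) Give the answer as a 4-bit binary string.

Append 4 zeros: 11001001010000. Divide by 11001 (XOR where the leading bit is 1):
  pos 0: 11001 XOR 11001 = 00000
  pos 7: 10100 XOR 11001 = 01101
  pos 8: 11010 XOR 11001 = 00011
Remainder (last 4 bits) = 0110. This is the CRC / FCS.

0110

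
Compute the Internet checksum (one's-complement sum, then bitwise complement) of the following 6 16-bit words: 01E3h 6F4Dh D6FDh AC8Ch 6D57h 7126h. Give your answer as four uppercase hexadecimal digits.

One's-complement addition (fold any carry out of bit 15 back into bit 0):
  0x01E3 + 0x6F4D = 0x07130
  0x7130 + 0xD6FD = 0x1482D → wrap carry → 0x482E
  0x482E + 0xAC8C = 0x0F4BA
  0xF4BA + 0x6D57 = 0x16211 → wrap carry → 0x6212
  0x6212 + 0x7126 = 0x0D338
One's-complement sum = 0xD338.
Checksum = ~0xD338 & 0xFFFF = 0x2CC7.

2CC7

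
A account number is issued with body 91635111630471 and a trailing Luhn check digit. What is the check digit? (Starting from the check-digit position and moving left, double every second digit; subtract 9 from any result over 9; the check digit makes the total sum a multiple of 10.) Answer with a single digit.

Partial digits right→left: 1 7 4 0 3 6 1 1 1 5 3 6 1 9
Double every second digit counting from the check-digit position (so the 1st, 3rd, 5th, ... of the partial from the right).
  doubled (with −9 where >9): 2 8 6 2 2 6 2 → sum 28
  kept as-is: 7 0 6 1 5 6 9 → sum 34
Total = 28 + 34 = 62.
Check digit = (10 − (62 mod 10)) mod 10 = 8.

8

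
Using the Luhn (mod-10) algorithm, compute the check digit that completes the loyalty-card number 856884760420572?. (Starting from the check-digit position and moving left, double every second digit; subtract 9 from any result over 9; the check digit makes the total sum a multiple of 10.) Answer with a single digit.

Partial digits right→left: 2 7 5 0 2 4 0 6 7 4 8 8 6 5 8
Double every second digit counting from the check-digit position (so the 1st, 3rd, 5th, ... of the partial from the right).
  doubled (with −9 where >9): 4 1 4 0 5 7 3 7 → sum 31
  kept as-is: 7 0 4 6 4 8 5 → sum 34
Total = 31 + 34 = 65.
Check digit = (10 − (65 mod 10)) mod 10 = 5.

5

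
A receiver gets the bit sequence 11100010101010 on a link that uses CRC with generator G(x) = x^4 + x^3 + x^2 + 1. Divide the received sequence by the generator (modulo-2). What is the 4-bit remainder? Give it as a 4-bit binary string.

1000

Modulo-2 division of 11100010101010 by 11101:
  pos 0: 11100 XOR 11101 = 00001
  pos 4: 10101 XOR 11101 = 01000
  pos 5: 10000 XOR 11101 = 01101
  pos 6: 11011 XOR 11101 = 00110
  pos 8: 11001 XOR 11101 = 00100
Remainder = 1000 (nonzero — an error is detected).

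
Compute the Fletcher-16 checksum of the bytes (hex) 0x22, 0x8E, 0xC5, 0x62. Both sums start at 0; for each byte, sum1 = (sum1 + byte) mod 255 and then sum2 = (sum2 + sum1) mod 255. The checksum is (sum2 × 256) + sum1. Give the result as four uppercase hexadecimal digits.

Running sums (mod 255):
  after byte 0 (0x22): sum1=34, sum2=34
  after byte 1 (0x8E): sum1=176, sum2=210
  after byte 2 (0xC5): sum1=118, sum2=73
  after byte 3 (0x62): sum1=216, sum2=34
Checksum = sum2·256 + sum1 = 34·256 + 216 = 8920 = 0x22D8.

22D8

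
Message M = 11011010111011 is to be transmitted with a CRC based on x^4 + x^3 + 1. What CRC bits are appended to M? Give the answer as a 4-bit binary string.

1111

Append 4 zeros: 110110101110110000. Divide by 11001 (XOR where the leading bit is 1):
  pos 0: 11011 XOR 11001 = 00010
  pos 3: 10010 XOR 11001 = 01011
  pos 4: 10111 XOR 11001 = 01110
  pos 5: 11101 XOR 11001 = 00100
  pos 7: 10010 XOR 11001 = 01011
  pos 8: 10111 XOR 11001 = 01110
  pos 9: 11101 XOR 11001 = 00100
  pos 11: 10000 XOR 11001 = 01001
  pos 12: 10010 XOR 11001 = 01011
  pos 13: 10110 XOR 11001 = 01111
Remainder (last 4 bits) = 1111. This is the CRC / FCS.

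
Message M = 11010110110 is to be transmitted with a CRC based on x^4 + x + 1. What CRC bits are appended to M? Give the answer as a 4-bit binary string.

Append 4 zeros: 110101101100000. Divide by 10011 (XOR where the leading bit is 1):
  pos 0: 11010 XOR 10011 = 01001
  pos 1: 10011 XOR 10011 = 00000
  pos 6: 10110 XOR 10011 = 00101
  pos 8: 10100 XOR 10011 = 00111
  pos 10: 11100 XOR 10011 = 01111
Remainder (last 4 bits) = 1111. This is the CRC / FCS.

1111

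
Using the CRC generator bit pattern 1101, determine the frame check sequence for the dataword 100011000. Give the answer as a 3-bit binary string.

000

Append 3 zeros: 100011000000. Divide by 1101 (XOR where the leading bit is 1):
  pos 0: 1000 XOR 1101 = 0101
  pos 1: 1011 XOR 1101 = 0110
  pos 2: 1101 XOR 1101 = 0000
Remainder (last 3 bits) = 000. This is the CRC / FCS.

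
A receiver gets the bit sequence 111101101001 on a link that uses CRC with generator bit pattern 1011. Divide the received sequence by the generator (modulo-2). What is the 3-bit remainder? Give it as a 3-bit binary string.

Modulo-2 division of 111101101001 by 1011:
  pos 0: 1111 XOR 1011 = 0100
  pos 1: 1000 XOR 1011 = 0011
  pos 3: 1111 XOR 1011 = 0100
  pos 4: 1000 XOR 1011 = 0011
  pos 6: 1110 XOR 1011 = 0101
  pos 7: 1010 XOR 1011 = 0001
Remainder = 011 (nonzero — an error is detected).

011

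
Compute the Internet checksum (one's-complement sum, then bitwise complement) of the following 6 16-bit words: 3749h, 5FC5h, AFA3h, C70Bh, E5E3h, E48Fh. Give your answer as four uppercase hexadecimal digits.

One's-complement addition (fold any carry out of bit 15 back into bit 0):
  0x3749 + 0x5FC5 = 0x0970E
  0x970E + 0xAFA3 = 0x146B1 → wrap carry → 0x46B2
  0x46B2 + 0xC70B = 0x10DBD → wrap carry → 0x0DBE
  0x0DBE + 0xE5E3 = 0x0F3A1
  0xF3A1 + 0xE48F = 0x1D830 → wrap carry → 0xD831
One's-complement sum = 0xD831.
Checksum = ~0xD831 & 0xFFFF = 0x27CE.

27CE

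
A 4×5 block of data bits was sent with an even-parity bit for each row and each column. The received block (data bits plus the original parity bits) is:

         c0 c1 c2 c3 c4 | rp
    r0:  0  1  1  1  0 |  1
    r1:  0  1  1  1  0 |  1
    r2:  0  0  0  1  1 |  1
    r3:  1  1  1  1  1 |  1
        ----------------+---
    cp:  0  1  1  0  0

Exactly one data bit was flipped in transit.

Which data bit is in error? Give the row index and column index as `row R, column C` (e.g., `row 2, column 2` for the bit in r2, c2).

Recompute each row's even parity and compare to rp:
  r0: data parity 1, sent rp 1 → ok
  r1: data parity 1, sent rp 1 → ok
  r2: data parity 0, sent rp 1 → mismatch
  r3: data parity 1, sent rp 1 → ok
Recompute each column's even parity and compare to cp:
  c0: data parity 1, sent cp 0 → mismatch
  c1: data parity 1, sent cp 1 → ok
  c2: data parity 1, sent cp 1 → ok
  c3: data parity 0, sent cp 0 → ok
  c4: data parity 0, sent cp 0 → ok
Exactly one row (r2) and one column (c0) fail → the flipped bit is at their intersection.

row 2, column 0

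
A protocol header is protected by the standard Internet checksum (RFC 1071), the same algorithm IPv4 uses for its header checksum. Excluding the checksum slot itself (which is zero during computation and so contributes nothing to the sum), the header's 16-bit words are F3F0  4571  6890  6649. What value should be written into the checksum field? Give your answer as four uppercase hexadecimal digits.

One's-complement addition (fold any carry out of bit 15 back into bit 0):
  0xF3F0 + 0x4571 = 0x13961 → wrap carry → 0x3962
  0x3962 + 0x6890 = 0x0A1F2
  0xA1F2 + 0x6649 = 0x1083B → wrap carry → 0x083C
One's-complement sum = 0x083C.
Checksum = ~0x083C & 0xFFFF = 0xF7C3.

F7C3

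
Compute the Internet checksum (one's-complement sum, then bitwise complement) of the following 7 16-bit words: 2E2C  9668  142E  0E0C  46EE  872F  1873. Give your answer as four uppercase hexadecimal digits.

One's-complement addition (fold any carry out of bit 15 back into bit 0):
  0x2E2C + 0x9668 = 0x0C494
  0xC494 + 0x142E = 0x0D8C2
  0xD8C2 + 0x0E0C = 0x0E6CE
  0xE6CE + 0x46EE = 0x12DBC → wrap carry → 0x2DBD
  0x2DBD + 0x872F = 0x0B4EC
  0xB4EC + 0x1873 = 0x0CD5F
One's-complement sum = 0xCD5F.
Checksum = ~0xCD5F & 0xFFFF = 0x32A0.

32A0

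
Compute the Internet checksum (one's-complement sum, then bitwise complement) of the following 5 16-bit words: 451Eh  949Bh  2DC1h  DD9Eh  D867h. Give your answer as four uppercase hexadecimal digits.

One's-complement addition (fold any carry out of bit 15 back into bit 0):
  0x451E + 0x949B = 0x0D9B9
  0xD9B9 + 0x2DC1 = 0x1077A → wrap carry → 0x077B
  0x077B + 0xDD9E = 0x0E519
  0xE519 + 0xD867 = 0x1BD80 → wrap carry → 0xBD81
One's-complement sum = 0xBD81.
Checksum = ~0xBD81 & 0xFFFF = 0x427E.

427E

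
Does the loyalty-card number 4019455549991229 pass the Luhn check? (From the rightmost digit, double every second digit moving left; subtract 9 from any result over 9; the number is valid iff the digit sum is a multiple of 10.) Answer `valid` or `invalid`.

From the right, keep odd positions and double even positions (subtract 9 from any doubled value over 9):
  doubled (positions 2,4,...): 4 2 9 8 1 8 2 8 → sum 42
  kept (positions 1,3,...): 9 2 9 9 5 5 9 0 → sum 48
Total = 90.
90 mod 10 = 0, so the number is valid.

valid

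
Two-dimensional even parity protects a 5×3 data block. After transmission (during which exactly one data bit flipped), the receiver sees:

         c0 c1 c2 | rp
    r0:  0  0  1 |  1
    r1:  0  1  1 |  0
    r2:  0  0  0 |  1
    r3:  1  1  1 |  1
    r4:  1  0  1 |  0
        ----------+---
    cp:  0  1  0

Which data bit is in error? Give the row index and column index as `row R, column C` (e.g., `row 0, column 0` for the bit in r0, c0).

row 2, column 1

Recompute each row's even parity and compare to rp:
  r0: data parity 1, sent rp 1 → ok
  r1: data parity 0, sent rp 0 → ok
  r2: data parity 0, sent rp 1 → mismatch
  r3: data parity 1, sent rp 1 → ok
  r4: data parity 0, sent rp 0 → ok
Recompute each column's even parity and compare to cp:
  c0: data parity 0, sent cp 0 → ok
  c1: data parity 0, sent cp 1 → mismatch
  c2: data parity 0, sent cp 0 → ok
Exactly one row (r2) and one column (c1) fail → the flipped bit is at their intersection.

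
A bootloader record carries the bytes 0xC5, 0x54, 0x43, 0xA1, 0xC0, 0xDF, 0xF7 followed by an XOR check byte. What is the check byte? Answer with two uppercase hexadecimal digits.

XOR the bytes together:
  start with 0xC5
  0xC5 ⊕ 0x54 = 0x91
  0x91 ⊕ 0x43 = 0xD2
  0xD2 ⊕ 0xA1 = 0x73
  0x73 ⊕ 0xC0 = 0xB3
  0xB3 ⊕ 0xDF = 0x6C
  0x6C ⊕ 0xF7 = 0x9B

9B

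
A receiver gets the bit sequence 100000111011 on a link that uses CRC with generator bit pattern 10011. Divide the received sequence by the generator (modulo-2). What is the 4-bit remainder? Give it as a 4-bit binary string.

0000

Modulo-2 division of 100000111011 by 10011:
  pos 0: 10000 XOR 10011 = 00011
  pos 3: 11011 XOR 10011 = 01000
  pos 4: 10001 XOR 10011 = 00010
  pos 7: 10011 XOR 10011 = 00000
Remainder = 0000 (zero — the frame passes the CRC check).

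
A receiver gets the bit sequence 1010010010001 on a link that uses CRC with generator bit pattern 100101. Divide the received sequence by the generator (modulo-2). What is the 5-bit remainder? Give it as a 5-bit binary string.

11010

Modulo-2 division of 1010010010001 by 100101:
  pos 0: 101001 XOR 100101 = 001100
  pos 2: 110000 XOR 100101 = 010101
  pos 3: 101011 XOR 100101 = 001110
  pos 5: 111000 XOR 100101 = 011101
  pos 6: 111010 XOR 100101 = 011111
  pos 7: 111111 XOR 100101 = 011010
Remainder = 11010 (nonzero — an error is detected).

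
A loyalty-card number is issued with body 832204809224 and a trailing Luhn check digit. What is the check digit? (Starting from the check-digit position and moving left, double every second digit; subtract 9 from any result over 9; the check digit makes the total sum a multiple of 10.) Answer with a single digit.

1

Partial digits right→left: 4 2 2 9 0 8 4 0 2 2 3 8
Double every second digit counting from the check-digit position (so the 1st, 3rd, 5th, ... of the partial from the right).
  doubled (with −9 where >9): 8 4 0 8 4 6 → sum 30
  kept as-is: 2 9 8 0 2 8 → sum 29
Total = 30 + 29 = 59.
Check digit = (10 − (59 mod 10)) mod 10 = 1.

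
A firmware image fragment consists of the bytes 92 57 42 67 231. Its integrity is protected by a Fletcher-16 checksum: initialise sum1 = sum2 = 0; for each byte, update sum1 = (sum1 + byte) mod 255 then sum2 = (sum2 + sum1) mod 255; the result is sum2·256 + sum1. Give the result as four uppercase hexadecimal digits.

Running sums (mod 255):
  after byte 0 (92): sum1=92, sum2=92
  after byte 1 (57): sum1=149, sum2=241
  after byte 2 (42): sum1=191, sum2=177
  after byte 3 (67): sum1=3, sum2=180
  after byte 4 (231): sum1=234, sum2=159
Checksum = sum2·256 + sum1 = 159·256 + 234 = 40938 = 0x9FEA.

9FEA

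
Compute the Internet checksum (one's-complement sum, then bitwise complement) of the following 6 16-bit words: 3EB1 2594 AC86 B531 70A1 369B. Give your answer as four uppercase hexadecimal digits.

92C5

One's-complement addition (fold any carry out of bit 15 back into bit 0):
  0x3EB1 + 0x2594 = 0x06445
  0x6445 + 0xAC86 = 0x110CB → wrap carry → 0x10CC
  0x10CC + 0xB531 = 0x0C5FD
  0xC5FD + 0x70A1 = 0x1369E → wrap carry → 0x369F
  0x369F + 0x369B = 0x06D3A
One's-complement sum = 0x6D3A.
Checksum = ~0x6D3A & 0xFFFF = 0x92C5.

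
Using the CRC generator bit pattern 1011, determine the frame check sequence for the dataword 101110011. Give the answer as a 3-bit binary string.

100

Append 3 zeros: 101110011000. Divide by 1011 (XOR where the leading bit is 1):
  pos 0: 1011 XOR 1011 = 0000
  pos 4: 1001 XOR 1011 = 0010
  pos 6: 1010 XOR 1011 = 0001
Remainder (last 3 bits) = 100. This is the CRC / FCS.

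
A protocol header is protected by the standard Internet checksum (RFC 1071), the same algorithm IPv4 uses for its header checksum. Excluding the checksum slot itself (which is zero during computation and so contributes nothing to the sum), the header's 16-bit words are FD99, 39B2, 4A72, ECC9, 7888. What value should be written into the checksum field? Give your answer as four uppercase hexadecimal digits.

18EF

One's-complement addition (fold any carry out of bit 15 back into bit 0):
  0xFD99 + 0x39B2 = 0x1374B → wrap carry → 0x374C
  0x374C + 0x4A72 = 0x081BE
  0x81BE + 0xECC9 = 0x16E87 → wrap carry → 0x6E88
  0x6E88 + 0x7888 = 0x0E710
One's-complement sum = 0xE710.
Checksum = ~0xE710 & 0xFFFF = 0x18EF.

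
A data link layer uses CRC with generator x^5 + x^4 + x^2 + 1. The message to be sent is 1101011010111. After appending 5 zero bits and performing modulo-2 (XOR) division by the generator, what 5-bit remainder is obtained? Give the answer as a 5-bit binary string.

Append 5 zeros: 110101101011100000. Divide by 110101 (XOR where the leading bit is 1):
  pos 0: 110101 XOR 110101 = 000000
  pos 6: 101011 XOR 110101 = 011110
  pos 7: 111101 XOR 110101 = 001000
  pos 9: 100000 XOR 110101 = 010101
  pos 10: 101010 XOR 110101 = 011111
  pos 11: 111110 XOR 110101 = 001011
Remainder (last 5 bits) = 10110. This is the CRC / FCS.

10110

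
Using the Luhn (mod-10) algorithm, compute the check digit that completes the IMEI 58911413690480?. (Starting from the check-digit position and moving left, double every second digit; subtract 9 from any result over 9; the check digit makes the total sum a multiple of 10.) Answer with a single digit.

0

Partial digits right→left: 0 8 4 0 9 6 3 1 4 1 1 9 8 5
Double every second digit counting from the check-digit position (so the 1st, 3rd, 5th, ... of the partial from the right).
  doubled (with −9 where >9): 0 8 9 6 8 2 7 → sum 40
  kept as-is: 8 0 6 1 1 9 5 → sum 30
Total = 40 + 30 = 70.
Check digit = (10 − (70 mod 10)) mod 10 = 0.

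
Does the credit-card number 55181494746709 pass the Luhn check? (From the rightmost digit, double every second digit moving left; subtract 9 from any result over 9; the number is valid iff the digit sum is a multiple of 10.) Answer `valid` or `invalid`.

From the right, keep odd positions and double even positions (subtract 9 from any doubled value over 9):
  doubled (positions 2,4,...): 0 3 5 9 2 2 1 → sum 22
  kept (positions 1,3,...): 9 7 4 4 4 8 5 → sum 41
Total = 63.
63 mod 10 = 3, so the number is invalid.

invalid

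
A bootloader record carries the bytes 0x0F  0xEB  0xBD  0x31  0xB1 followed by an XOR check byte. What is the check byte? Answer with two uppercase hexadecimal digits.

D9

XOR the bytes together:
  start with 0x0F
  0x0F ⊕ 0xEB = 0xE4
  0xE4 ⊕ 0xBD = 0x59
  0x59 ⊕ 0x31 = 0x68
  0x68 ⊕ 0xB1 = 0xD9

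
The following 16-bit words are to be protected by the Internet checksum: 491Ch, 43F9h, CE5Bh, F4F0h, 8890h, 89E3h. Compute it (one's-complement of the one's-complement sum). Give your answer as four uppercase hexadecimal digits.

9D29

One's-complement addition (fold any carry out of bit 15 back into bit 0):
  0x491C + 0x43F9 = 0x08D15
  0x8D15 + 0xCE5B = 0x15B70 → wrap carry → 0x5B71
  0x5B71 + 0xF4F0 = 0x15061 → wrap carry → 0x5062
  0x5062 + 0x8890 = 0x0D8F2
  0xD8F2 + 0x89E3 = 0x162D5 → wrap carry → 0x62D6
One's-complement sum = 0x62D6.
Checksum = ~0x62D6 & 0xFFFF = 0x9D29.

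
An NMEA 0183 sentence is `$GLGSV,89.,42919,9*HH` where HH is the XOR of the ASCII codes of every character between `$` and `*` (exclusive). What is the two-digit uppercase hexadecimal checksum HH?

XOR the ASCII codes of the payload characters:
  'G' = 0x47 → acc = 0x47
  'L' = 0x4C → acc = 0x0B
  'G' = 0x47 → acc = 0x4C
  'S' = 0x53 → acc = 0x1F
  'V' = 0x56 → acc = 0x49
  ',' = 0x2C → acc = 0x65
  '8' = 0x38 → acc = 0x5D
  '9' = 0x39 → acc = 0x64
  '.' = 0x2E → acc = 0x4A
  ',' = 0x2C → acc = 0x66
  '4' = 0x34 → acc = 0x52
  '2' = 0x32 → acc = 0x60
  '9' = 0x39 → acc = 0x59
  '1' = 0x31 → acc = 0x68
  '9' = 0x39 → acc = 0x51
  ',' = 0x2C → acc = 0x7D
  '9' = 0x39 → acc = 0x44
Checksum = 0x44.

44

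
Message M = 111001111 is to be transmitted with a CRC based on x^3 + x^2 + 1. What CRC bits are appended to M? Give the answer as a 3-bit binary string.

001

Append 3 zeros: 111001111000. Divide by 1101 (XOR where the leading bit is 1):
  pos 0: 1110 XOR 1101 = 0011
  pos 2: 1101 XOR 1101 = 0000
  pos 6: 1110 XOR 1101 = 0011
  pos 8: 1100 XOR 1101 = 0001
Remainder (last 3 bits) = 001. This is the CRC / FCS.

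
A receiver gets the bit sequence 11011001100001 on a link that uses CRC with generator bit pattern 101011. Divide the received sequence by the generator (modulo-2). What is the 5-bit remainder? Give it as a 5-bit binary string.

Modulo-2 division of 11011001100001 by 101011:
  pos 0: 110110 XOR 101011 = 011101
  pos 1: 111010 XOR 101011 = 010001
  pos 2: 100011 XOR 101011 = 001000
  pos 4: 100010 XOR 101011 = 001001
  pos 6: 100100 XOR 101011 = 001111
  pos 8: 111101 XOR 101011 = 010110
Remainder = 10110 (nonzero — an error is detected).

10110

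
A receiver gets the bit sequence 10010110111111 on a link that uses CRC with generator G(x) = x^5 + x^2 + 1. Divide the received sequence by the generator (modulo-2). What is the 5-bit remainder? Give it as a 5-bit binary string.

01110

Modulo-2 division of 10010110111111 by 100101:
  pos 0: 100101 XOR 100101 = 000000
  pos 6: 101111 XOR 100101 = 001010
  pos 8: 101011 XOR 100101 = 001110
Remainder = 01110 (nonzero — an error is detected).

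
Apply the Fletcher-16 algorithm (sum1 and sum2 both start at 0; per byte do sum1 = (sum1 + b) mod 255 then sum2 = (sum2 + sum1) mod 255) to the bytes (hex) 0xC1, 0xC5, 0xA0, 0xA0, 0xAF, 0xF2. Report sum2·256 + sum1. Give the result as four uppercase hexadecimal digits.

Running sums (mod 255):
  after byte 0 (0xC1): sum1=193, sum2=193
  after byte 1 (0xC5): sum1=135, sum2=73
  after byte 2 (0xA0): sum1=40, sum2=113
  after byte 3 (0xA0): sum1=200, sum2=58
  after byte 4 (0xAF): sum1=120, sum2=178
  after byte 5 (0xF2): sum1=107, sum2=30
Checksum = sum2·256 + sum1 = 30·256 + 107 = 7787 = 0x1E6B.

1E6B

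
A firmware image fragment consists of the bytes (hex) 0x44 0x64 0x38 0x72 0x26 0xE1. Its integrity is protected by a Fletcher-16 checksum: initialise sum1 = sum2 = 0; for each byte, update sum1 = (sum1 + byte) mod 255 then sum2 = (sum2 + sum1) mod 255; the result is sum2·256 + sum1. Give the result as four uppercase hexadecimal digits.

Running sums (mod 255):
  after byte 0 (0x44): sum1=68, sum2=68
  after byte 1 (0x64): sum1=168, sum2=236
  after byte 2 (0x38): sum1=224, sum2=205
  after byte 3 (0x72): sum1=83, sum2=33
  after byte 4 (0x26): sum1=121, sum2=154
  after byte 5 (0xE1): sum1=91, sum2=245
Checksum = sum2·256 + sum1 = 245·256 + 91 = 62811 = 0xF55B.

F55B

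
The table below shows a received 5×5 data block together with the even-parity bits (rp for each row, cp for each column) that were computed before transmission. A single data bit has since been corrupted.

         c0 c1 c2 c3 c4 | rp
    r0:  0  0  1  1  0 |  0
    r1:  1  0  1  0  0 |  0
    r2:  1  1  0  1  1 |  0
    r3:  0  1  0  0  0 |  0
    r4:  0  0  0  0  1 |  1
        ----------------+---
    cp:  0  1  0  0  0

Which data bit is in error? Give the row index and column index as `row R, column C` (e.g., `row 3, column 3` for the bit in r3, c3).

Recompute each row's even parity and compare to rp:
  r0: data parity 0, sent rp 0 → ok
  r1: data parity 0, sent rp 0 → ok
  r2: data parity 0, sent rp 0 → ok
  r3: data parity 1, sent rp 0 → mismatch
  r4: data parity 1, sent rp 1 → ok
Recompute each column's even parity and compare to cp:
  c0: data parity 0, sent cp 0 → ok
  c1: data parity 0, sent cp 1 → mismatch
  c2: data parity 0, sent cp 0 → ok
  c3: data parity 0, sent cp 0 → ok
  c4: data parity 0, sent cp 0 → ok
Exactly one row (r3) and one column (c1) fail → the flipped bit is at their intersection.

row 3, column 1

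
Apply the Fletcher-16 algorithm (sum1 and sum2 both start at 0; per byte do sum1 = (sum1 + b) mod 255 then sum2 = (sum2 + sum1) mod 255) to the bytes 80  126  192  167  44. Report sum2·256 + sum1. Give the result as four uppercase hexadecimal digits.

Running sums (mod 255):
  after byte 0 (80): sum1=80, sum2=80
  after byte 1 (126): sum1=206, sum2=31
  after byte 2 (192): sum1=143, sum2=174
  after byte 3 (167): sum1=55, sum2=229
  after byte 4 (44): sum1=99, sum2=73
Checksum = sum2·256 + sum1 = 73·256 + 99 = 18787 = 0x4963.

4963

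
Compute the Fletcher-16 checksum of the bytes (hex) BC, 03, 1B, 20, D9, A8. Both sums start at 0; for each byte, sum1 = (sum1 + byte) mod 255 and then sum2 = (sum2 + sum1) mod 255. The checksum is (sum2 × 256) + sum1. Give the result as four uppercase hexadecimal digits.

Running sums (mod 255):
  after byte 0 (BC): sum1=188, sum2=188
  after byte 1 (03): sum1=191, sum2=124
  after byte 2 (1B): sum1=218, sum2=87
  after byte 3 (20): sum1=250, sum2=82
  after byte 4 (D9): sum1=212, sum2=39
  after byte 5 (A8): sum1=125, sum2=164
Checksum = sum2·256 + sum1 = 164·256 + 125 = 42109 = 0xA47D.

A47D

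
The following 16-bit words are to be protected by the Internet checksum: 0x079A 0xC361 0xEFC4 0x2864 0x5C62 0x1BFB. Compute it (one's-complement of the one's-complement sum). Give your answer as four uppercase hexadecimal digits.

A47D

One's-complement addition (fold any carry out of bit 15 back into bit 0):
  0x079A + 0xC361 = 0x0CAFB
  0xCAFB + 0xEFC4 = 0x1BABF → wrap carry → 0xBAC0
  0xBAC0 + 0x2864 = 0x0E324
  0xE324 + 0x5C62 = 0x13F86 → wrap carry → 0x3F87
  0x3F87 + 0x1BFB = 0x05B82
One's-complement sum = 0x5B82.
Checksum = ~0x5B82 & 0xFFFF = 0xA47D.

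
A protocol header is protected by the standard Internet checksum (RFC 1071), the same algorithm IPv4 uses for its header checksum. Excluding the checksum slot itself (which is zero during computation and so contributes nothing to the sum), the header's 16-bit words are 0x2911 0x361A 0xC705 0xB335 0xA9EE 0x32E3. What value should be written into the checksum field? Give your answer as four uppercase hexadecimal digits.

49C7

One's-complement addition (fold any carry out of bit 15 back into bit 0):
  0x2911 + 0x361A = 0x05F2B
  0x5F2B + 0xC705 = 0x12630 → wrap carry → 0x2631
  0x2631 + 0xB335 = 0x0D966
  0xD966 + 0xA9EE = 0x18354 → wrap carry → 0x8355
  0x8355 + 0x32E3 = 0x0B638
One's-complement sum = 0xB638.
Checksum = ~0xB638 & 0xFFFF = 0x49C7.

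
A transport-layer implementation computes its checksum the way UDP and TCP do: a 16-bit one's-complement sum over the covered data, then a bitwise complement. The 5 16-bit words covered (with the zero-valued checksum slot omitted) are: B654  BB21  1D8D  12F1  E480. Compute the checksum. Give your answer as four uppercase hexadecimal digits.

One's-complement addition (fold any carry out of bit 15 back into bit 0):
  0xB654 + 0xBB21 = 0x17175 → wrap carry → 0x7176
  0x7176 + 0x1D8D = 0x08F03
  0x8F03 + 0x12F1 = 0x0A1F4
  0xA1F4 + 0xE480 = 0x18674 → wrap carry → 0x8675
One's-complement sum = 0x8675.
Checksum = ~0x8675 & 0xFFFF = 0x798A.

798A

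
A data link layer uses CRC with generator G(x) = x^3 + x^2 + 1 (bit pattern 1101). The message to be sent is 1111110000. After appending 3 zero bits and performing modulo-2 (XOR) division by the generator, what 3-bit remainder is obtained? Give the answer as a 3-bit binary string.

110

Append 3 zeros: 1111110000000. Divide by 1101 (XOR where the leading bit is 1):
  pos 0: 1111 XOR 1101 = 0010
  pos 2: 1011 XOR 1101 = 0110
  pos 3: 1100 XOR 1101 = 0001
  pos 6: 1000 XOR 1101 = 0101
  pos 7: 1010 XOR 1101 = 0111
  pos 8: 1110 XOR 1101 = 0011
Remainder (last 3 bits) = 110. This is the CRC / FCS.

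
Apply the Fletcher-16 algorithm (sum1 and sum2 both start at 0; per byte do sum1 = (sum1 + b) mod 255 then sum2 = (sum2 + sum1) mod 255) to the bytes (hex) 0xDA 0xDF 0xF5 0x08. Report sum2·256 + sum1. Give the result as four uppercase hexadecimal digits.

FEB8

Running sums (mod 255):
  after byte 0 (0xDA): sum1=218, sum2=218
  after byte 1 (0xDF): sum1=186, sum2=149
  after byte 2 (0xF5): sum1=176, sum2=70
  after byte 3 (0x08): sum1=184, sum2=254
Checksum = sum2·256 + sum1 = 254·256 + 184 = 65208 = 0xFEB8.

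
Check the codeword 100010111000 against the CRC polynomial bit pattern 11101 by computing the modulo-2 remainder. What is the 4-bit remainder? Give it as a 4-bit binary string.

Modulo-2 division of 100010111000 by 11101:
  pos 0: 10001 XOR 11101 = 01100
  pos 1: 11000 XOR 11101 = 00101
  pos 3: 10111 XOR 11101 = 01010
  pos 4: 10101 XOR 11101 = 01000
  pos 5: 10000 XOR 11101 = 01101
  pos 6: 11010 XOR 11101 = 00111
Remainder = 1110 (nonzero — an error is detected).

1110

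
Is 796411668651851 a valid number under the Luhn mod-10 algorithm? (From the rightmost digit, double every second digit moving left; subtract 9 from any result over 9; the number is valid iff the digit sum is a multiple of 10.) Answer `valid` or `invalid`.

From the right, keep odd positions and double even positions (subtract 9 from any doubled value over 9):
  doubled (positions 2,4,...): 1 2 3 3 2 8 9 → sum 28
  kept (positions 1,3,...): 1 8 5 8 6 1 6 7 → sum 42
Total = 70.
70 mod 10 = 0, so the number is valid.

valid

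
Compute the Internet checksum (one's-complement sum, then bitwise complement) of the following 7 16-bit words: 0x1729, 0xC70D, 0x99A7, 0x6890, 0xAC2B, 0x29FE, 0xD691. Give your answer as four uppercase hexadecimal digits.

One's-complement addition (fold any carry out of bit 15 back into bit 0):
  0x1729 + 0xC70D = 0x0DE36
  0xDE36 + 0x99A7 = 0x177DD → wrap carry → 0x77DE
  0x77DE + 0x6890 = 0x0E06E
  0xE06E + 0xAC2B = 0x18C99 → wrap carry → 0x8C9A
  0x8C9A + 0x29FE = 0x0B698
  0xB698 + 0xD691 = 0x18D29 → wrap carry → 0x8D2A
One's-complement sum = 0x8D2A.
Checksum = ~0x8D2A & 0xFFFF = 0x72D5.

72D5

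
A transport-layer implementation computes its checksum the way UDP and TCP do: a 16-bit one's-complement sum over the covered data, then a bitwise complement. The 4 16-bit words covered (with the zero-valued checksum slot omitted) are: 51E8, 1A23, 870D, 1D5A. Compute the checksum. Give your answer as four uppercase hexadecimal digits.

EF8C

One's-complement addition (fold any carry out of bit 15 back into bit 0):
  0x51E8 + 0x1A23 = 0x06C0B
  0x6C0B + 0x870D = 0x0F318
  0xF318 + 0x1D5A = 0x11072 → wrap carry → 0x1073
One's-complement sum = 0x1073.
Checksum = ~0x1073 & 0xFFFF = 0xEF8C.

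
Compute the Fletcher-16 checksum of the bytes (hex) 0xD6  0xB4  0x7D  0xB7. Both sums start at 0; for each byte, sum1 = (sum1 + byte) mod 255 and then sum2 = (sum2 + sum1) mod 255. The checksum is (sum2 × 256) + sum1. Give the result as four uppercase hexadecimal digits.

Running sums (mod 255):
  after byte 0 (0xD6): sum1=214, sum2=214
  after byte 1 (0xB4): sum1=139, sum2=98
  after byte 2 (0x7D): sum1=9, sum2=107
  after byte 3 (0xB7): sum1=192, sum2=44
Checksum = sum2·256 + sum1 = 44·256 + 192 = 11456 = 0x2CC0.

2CC0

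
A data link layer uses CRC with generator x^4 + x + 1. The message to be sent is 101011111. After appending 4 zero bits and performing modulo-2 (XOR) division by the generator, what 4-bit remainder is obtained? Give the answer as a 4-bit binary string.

Append 4 zeros: 1010111110000. Divide by 10011 (XOR where the leading bit is 1):
  pos 0: 10101 XOR 10011 = 00110
  pos 2: 11011 XOR 10011 = 01000
  pos 3: 10001 XOR 10011 = 00010
  pos 6: 10100 XOR 10011 = 00111
  pos 8: 11100 XOR 10011 = 01111
Remainder (last 4 bits) = 1111. This is the CRC / FCS.

1111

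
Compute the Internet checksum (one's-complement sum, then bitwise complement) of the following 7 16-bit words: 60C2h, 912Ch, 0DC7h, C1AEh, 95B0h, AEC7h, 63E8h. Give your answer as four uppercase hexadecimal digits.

One's-complement addition (fold any carry out of bit 15 back into bit 0):
  0x60C2 + 0x912C = 0x0F1EE
  0xF1EE + 0x0DC7 = 0x0FFB5
  0xFFB5 + 0xC1AE = 0x1C163 → wrap carry → 0xC164
  0xC164 + 0x95B0 = 0x15714 → wrap carry → 0x5715
  0x5715 + 0xAEC7 = 0x105DC → wrap carry → 0x05DD
  0x05DD + 0x63E8 = 0x069C5
One's-complement sum = 0x69C5.
Checksum = ~0x69C5 & 0xFFFF = 0x963A.

963A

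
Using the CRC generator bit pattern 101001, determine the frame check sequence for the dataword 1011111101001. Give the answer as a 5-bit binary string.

11001

Append 5 zeros: 101111110100100000. Divide by 101001 (XOR where the leading bit is 1):
  pos 0: 101111 XOR 101001 = 000110
  pos 3: 110110 XOR 101001 = 011111
  pos 4: 111111 XOR 101001 = 010110
  pos 5: 101100 XOR 101001 = 000101
  pos 8: 101010 XOR 101001 = 000011
  pos 12: 110000 XOR 101001 = 011001
Remainder (last 5 bits) = 11001. This is the CRC / FCS.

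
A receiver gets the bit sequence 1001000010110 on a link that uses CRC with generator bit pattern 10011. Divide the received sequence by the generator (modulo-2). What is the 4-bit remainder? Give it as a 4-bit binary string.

0000

Modulo-2 division of 1001000010110 by 10011:
  pos 0: 10010 XOR 10011 = 00001
  pos 4: 10001 XOR 10011 = 00010
  pos 7: 10011 XOR 10011 = 00000
Remainder = 0000 (zero — the frame passes the CRC check).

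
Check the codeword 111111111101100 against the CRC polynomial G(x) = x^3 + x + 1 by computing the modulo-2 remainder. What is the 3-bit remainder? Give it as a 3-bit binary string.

Modulo-2 division of 111111111101100 by 1011:
  pos 0: 1111 XOR 1011 = 0100
  pos 1: 1001 XOR 1011 = 0010
  pos 3: 1011 XOR 1011 = 0000
  pos 7: 1110 XOR 1011 = 0101
  pos 8: 1011 XOR 1011 = 0000
Remainder = 100 (nonzero — an error is detected).

100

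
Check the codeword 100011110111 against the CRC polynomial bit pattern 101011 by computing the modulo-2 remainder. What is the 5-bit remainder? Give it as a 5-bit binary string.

00000

Modulo-2 division of 100011110111 by 101011:
  pos 0: 100011 XOR 101011 = 001000
  pos 2: 100011 XOR 101011 = 001000
  pos 4: 100001 XOR 101011 = 001010
  pos 6: 101011 XOR 101011 = 000000
Remainder = 00000 (zero — the frame passes the CRC check).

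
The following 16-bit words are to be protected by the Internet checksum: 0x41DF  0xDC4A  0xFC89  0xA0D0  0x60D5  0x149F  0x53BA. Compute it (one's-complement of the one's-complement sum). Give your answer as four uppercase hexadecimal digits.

One's-complement addition (fold any carry out of bit 15 back into bit 0):
  0x41DF + 0xDC4A = 0x11E29 → wrap carry → 0x1E2A
  0x1E2A + 0xFC89 = 0x11AB3 → wrap carry → 0x1AB4
  0x1AB4 + 0xA0D0 = 0x0BB84
  0xBB84 + 0x60D5 = 0x11C59 → wrap carry → 0x1C5A
  0x1C5A + 0x149F = 0x030F9
  0x30F9 + 0x53BA = 0x084B3
One's-complement sum = 0x84B3.
Checksum = ~0x84B3 & 0xFFFF = 0x7B4C.

7B4C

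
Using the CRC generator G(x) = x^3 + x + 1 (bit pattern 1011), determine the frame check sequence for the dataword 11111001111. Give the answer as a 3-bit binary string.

100

Append 3 zeros: 11111001111000. Divide by 1011 (XOR where the leading bit is 1):
  pos 0: 1111 XOR 1011 = 0100
  pos 1: 1001 XOR 1011 = 0010
  pos 3: 1000 XOR 1011 = 0011
  pos 5: 1111 XOR 1011 = 0100
  pos 6: 1001 XOR 1011 = 0010
  pos 8: 1010 XOR 1011 = 0001
Remainder (last 3 bits) = 100. This is the CRC / FCS.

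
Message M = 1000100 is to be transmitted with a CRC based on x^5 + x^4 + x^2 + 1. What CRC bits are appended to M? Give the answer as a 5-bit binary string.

00101

Append 5 zeros: 100010000000. Divide by 110101 (XOR where the leading bit is 1):
  pos 0: 100010 XOR 110101 = 010111
  pos 1: 101110 XOR 110101 = 011011
  pos 2: 110110 XOR 110101 = 000011
  pos 6: 110000 XOR 110101 = 000101
Remainder (last 5 bits) = 00101. This is the CRC / FCS.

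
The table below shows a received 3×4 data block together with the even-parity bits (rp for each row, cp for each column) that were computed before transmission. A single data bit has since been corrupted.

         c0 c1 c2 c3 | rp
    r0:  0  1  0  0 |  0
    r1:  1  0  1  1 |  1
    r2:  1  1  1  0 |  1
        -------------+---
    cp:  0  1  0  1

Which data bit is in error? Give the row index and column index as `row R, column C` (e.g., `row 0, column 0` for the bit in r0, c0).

Recompute each row's even parity and compare to rp:
  r0: data parity 1, sent rp 0 → mismatch
  r1: data parity 1, sent rp 1 → ok
  r2: data parity 1, sent rp 1 → ok
Recompute each column's even parity and compare to cp:
  c0: data parity 0, sent cp 0 → ok
  c1: data parity 0, sent cp 1 → mismatch
  c2: data parity 0, sent cp 0 → ok
  c3: data parity 1, sent cp 1 → ok
Exactly one row (r0) and one column (c1) fail → the flipped bit is at their intersection.

row 0, column 1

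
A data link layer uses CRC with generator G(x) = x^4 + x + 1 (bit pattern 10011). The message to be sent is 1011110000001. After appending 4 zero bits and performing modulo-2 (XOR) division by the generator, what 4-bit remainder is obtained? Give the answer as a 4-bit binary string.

Append 4 zeros: 10111100000010000. Divide by 10011 (XOR where the leading bit is 1):
  pos 0: 10111 XOR 10011 = 00100
  pos 2: 10010 XOR 10011 = 00001
  pos 6: 10000 XOR 10011 = 00011
  pos 9: 11010 XOR 10011 = 01001
  pos 10: 10010 XOR 10011 = 00001
Remainder (last 4 bits) = 0100. This is the CRC / FCS.

0100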